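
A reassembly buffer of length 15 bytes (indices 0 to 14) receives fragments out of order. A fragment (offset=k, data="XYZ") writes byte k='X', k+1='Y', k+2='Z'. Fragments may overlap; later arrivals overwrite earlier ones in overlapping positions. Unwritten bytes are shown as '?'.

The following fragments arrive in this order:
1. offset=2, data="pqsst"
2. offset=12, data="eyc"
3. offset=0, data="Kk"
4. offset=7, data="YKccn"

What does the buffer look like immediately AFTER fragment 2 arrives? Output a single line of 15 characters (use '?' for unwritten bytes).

Fragment 1: offset=2 data="pqsst" -> buffer=??pqsst????????
Fragment 2: offset=12 data="eyc" -> buffer=??pqsst?????eyc

Answer: ??pqsst?????eyc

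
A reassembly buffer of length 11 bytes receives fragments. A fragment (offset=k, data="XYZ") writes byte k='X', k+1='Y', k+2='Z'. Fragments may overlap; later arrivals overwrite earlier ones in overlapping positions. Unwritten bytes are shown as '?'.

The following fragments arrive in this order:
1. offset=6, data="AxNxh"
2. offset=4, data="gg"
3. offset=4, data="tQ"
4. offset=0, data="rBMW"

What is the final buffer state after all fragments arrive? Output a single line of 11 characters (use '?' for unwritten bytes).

Fragment 1: offset=6 data="AxNxh" -> buffer=??????AxNxh
Fragment 2: offset=4 data="gg" -> buffer=????ggAxNxh
Fragment 3: offset=4 data="tQ" -> buffer=????tQAxNxh
Fragment 4: offset=0 data="rBMW" -> buffer=rBMWtQAxNxh

Answer: rBMWtQAxNxh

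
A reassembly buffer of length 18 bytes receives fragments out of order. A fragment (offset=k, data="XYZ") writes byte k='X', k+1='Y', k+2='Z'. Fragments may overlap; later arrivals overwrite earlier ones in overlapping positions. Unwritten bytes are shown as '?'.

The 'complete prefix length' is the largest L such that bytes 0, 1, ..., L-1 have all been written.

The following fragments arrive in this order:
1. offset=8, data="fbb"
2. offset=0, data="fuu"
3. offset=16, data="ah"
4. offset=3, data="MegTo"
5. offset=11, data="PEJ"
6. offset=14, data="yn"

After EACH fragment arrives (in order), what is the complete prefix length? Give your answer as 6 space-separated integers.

Fragment 1: offset=8 data="fbb" -> buffer=????????fbb??????? -> prefix_len=0
Fragment 2: offset=0 data="fuu" -> buffer=fuu?????fbb??????? -> prefix_len=3
Fragment 3: offset=16 data="ah" -> buffer=fuu?????fbb?????ah -> prefix_len=3
Fragment 4: offset=3 data="MegTo" -> buffer=fuuMegTofbb?????ah -> prefix_len=11
Fragment 5: offset=11 data="PEJ" -> buffer=fuuMegTofbbPEJ??ah -> prefix_len=14
Fragment 6: offset=14 data="yn" -> buffer=fuuMegTofbbPEJynah -> prefix_len=18

Answer: 0 3 3 11 14 18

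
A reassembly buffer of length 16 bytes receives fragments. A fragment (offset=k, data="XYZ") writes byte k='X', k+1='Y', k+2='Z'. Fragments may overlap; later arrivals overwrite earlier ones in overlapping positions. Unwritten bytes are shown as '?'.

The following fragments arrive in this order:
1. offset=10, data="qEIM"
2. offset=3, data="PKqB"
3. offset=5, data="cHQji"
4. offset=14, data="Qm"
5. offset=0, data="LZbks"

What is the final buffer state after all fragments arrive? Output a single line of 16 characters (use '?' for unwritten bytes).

Fragment 1: offset=10 data="qEIM" -> buffer=??????????qEIM??
Fragment 2: offset=3 data="PKqB" -> buffer=???PKqB???qEIM??
Fragment 3: offset=5 data="cHQji" -> buffer=???PKcHQjiqEIM??
Fragment 4: offset=14 data="Qm" -> buffer=???PKcHQjiqEIMQm
Fragment 5: offset=0 data="LZbks" -> buffer=LZbkscHQjiqEIMQm

Answer: LZbkscHQjiqEIMQm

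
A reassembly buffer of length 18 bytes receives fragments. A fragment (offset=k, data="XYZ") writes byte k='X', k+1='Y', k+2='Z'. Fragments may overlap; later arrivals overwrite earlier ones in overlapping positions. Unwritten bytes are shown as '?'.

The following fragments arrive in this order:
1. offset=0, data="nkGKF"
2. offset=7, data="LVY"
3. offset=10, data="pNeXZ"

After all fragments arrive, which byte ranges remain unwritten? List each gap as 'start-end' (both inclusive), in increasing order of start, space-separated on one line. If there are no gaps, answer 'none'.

Fragment 1: offset=0 len=5
Fragment 2: offset=7 len=3
Fragment 3: offset=10 len=5
Gaps: 5-6 15-17

Answer: 5-6 15-17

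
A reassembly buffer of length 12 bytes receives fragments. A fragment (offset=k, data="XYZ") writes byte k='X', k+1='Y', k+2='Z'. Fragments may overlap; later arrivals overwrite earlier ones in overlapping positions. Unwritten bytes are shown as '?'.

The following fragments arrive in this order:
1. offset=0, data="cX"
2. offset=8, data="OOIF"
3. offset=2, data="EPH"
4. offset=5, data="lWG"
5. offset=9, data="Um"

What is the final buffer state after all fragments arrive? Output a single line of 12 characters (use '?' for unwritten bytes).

Answer: cXEPHlWGOUmF

Derivation:
Fragment 1: offset=0 data="cX" -> buffer=cX??????????
Fragment 2: offset=8 data="OOIF" -> buffer=cX??????OOIF
Fragment 3: offset=2 data="EPH" -> buffer=cXEPH???OOIF
Fragment 4: offset=5 data="lWG" -> buffer=cXEPHlWGOOIF
Fragment 5: offset=9 data="Um" -> buffer=cXEPHlWGOUmF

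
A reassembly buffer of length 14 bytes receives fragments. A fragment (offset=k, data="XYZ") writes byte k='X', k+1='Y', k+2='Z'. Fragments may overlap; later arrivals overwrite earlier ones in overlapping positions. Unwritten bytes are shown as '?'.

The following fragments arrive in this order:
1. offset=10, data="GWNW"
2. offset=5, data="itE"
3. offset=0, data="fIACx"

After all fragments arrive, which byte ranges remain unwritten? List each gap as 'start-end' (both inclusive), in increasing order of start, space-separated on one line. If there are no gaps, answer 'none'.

Fragment 1: offset=10 len=4
Fragment 2: offset=5 len=3
Fragment 3: offset=0 len=5
Gaps: 8-9

Answer: 8-9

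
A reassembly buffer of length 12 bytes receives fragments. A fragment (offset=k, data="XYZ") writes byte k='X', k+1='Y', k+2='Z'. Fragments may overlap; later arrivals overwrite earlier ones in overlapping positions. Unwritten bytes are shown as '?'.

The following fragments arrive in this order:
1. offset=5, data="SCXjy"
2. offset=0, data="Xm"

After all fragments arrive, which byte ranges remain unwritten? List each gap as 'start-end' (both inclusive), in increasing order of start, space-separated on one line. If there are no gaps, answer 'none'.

Fragment 1: offset=5 len=5
Fragment 2: offset=0 len=2
Gaps: 2-4 10-11

Answer: 2-4 10-11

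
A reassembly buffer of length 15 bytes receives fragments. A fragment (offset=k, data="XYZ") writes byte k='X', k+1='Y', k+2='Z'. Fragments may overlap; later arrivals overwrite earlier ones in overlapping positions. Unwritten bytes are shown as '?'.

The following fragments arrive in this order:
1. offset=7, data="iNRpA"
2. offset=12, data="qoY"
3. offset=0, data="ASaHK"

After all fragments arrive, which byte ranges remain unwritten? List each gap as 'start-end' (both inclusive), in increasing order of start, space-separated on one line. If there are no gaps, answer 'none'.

Fragment 1: offset=7 len=5
Fragment 2: offset=12 len=3
Fragment 3: offset=0 len=5
Gaps: 5-6

Answer: 5-6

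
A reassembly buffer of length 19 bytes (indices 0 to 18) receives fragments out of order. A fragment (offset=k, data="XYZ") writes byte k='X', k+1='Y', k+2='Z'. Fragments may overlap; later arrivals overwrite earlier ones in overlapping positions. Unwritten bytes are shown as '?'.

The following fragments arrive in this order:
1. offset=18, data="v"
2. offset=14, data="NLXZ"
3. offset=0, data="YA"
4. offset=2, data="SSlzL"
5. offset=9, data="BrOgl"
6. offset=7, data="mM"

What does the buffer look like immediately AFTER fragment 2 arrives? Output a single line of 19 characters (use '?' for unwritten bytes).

Fragment 1: offset=18 data="v" -> buffer=??????????????????v
Fragment 2: offset=14 data="NLXZ" -> buffer=??????????????NLXZv

Answer: ??????????????NLXZv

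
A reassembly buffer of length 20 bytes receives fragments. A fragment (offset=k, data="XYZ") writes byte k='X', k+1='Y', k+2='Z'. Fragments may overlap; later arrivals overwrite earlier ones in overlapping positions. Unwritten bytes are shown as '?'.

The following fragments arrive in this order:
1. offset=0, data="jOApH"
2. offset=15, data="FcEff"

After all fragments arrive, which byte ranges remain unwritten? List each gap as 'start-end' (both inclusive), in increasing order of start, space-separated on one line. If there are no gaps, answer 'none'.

Fragment 1: offset=0 len=5
Fragment 2: offset=15 len=5
Gaps: 5-14

Answer: 5-14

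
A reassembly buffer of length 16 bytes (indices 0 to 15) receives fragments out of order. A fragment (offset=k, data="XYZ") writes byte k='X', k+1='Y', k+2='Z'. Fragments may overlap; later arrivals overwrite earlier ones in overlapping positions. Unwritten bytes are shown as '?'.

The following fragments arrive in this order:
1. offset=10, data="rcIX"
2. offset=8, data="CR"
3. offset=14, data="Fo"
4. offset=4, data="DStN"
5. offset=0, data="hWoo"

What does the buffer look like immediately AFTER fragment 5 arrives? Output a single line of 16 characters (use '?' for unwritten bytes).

Answer: hWooDStNCRrcIXFo

Derivation:
Fragment 1: offset=10 data="rcIX" -> buffer=??????????rcIX??
Fragment 2: offset=8 data="CR" -> buffer=????????CRrcIX??
Fragment 3: offset=14 data="Fo" -> buffer=????????CRrcIXFo
Fragment 4: offset=4 data="DStN" -> buffer=????DStNCRrcIXFo
Fragment 5: offset=0 data="hWoo" -> buffer=hWooDStNCRrcIXFo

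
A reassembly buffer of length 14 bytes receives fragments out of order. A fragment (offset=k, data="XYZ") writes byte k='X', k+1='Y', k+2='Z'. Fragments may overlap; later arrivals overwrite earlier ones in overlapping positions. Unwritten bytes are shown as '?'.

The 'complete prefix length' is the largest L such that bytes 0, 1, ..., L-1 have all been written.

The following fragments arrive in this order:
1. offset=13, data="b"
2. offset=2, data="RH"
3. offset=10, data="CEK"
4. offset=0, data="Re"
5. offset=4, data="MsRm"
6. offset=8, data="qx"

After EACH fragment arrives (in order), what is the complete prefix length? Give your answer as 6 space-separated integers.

Answer: 0 0 0 4 8 14

Derivation:
Fragment 1: offset=13 data="b" -> buffer=?????????????b -> prefix_len=0
Fragment 2: offset=2 data="RH" -> buffer=??RH?????????b -> prefix_len=0
Fragment 3: offset=10 data="CEK" -> buffer=??RH??????CEKb -> prefix_len=0
Fragment 4: offset=0 data="Re" -> buffer=ReRH??????CEKb -> prefix_len=4
Fragment 5: offset=4 data="MsRm" -> buffer=ReRHMsRm??CEKb -> prefix_len=8
Fragment 6: offset=8 data="qx" -> buffer=ReRHMsRmqxCEKb -> prefix_len=14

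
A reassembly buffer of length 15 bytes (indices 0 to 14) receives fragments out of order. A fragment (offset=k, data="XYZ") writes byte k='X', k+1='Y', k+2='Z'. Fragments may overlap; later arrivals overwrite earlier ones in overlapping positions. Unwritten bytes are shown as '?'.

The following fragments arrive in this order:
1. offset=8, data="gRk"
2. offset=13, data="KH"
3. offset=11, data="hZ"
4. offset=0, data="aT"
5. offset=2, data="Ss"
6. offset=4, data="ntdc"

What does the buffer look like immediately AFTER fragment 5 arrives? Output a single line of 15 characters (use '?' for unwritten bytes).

Answer: aTSs????gRkhZKH

Derivation:
Fragment 1: offset=8 data="gRk" -> buffer=????????gRk????
Fragment 2: offset=13 data="KH" -> buffer=????????gRk??KH
Fragment 3: offset=11 data="hZ" -> buffer=????????gRkhZKH
Fragment 4: offset=0 data="aT" -> buffer=aT??????gRkhZKH
Fragment 5: offset=2 data="Ss" -> buffer=aTSs????gRkhZKH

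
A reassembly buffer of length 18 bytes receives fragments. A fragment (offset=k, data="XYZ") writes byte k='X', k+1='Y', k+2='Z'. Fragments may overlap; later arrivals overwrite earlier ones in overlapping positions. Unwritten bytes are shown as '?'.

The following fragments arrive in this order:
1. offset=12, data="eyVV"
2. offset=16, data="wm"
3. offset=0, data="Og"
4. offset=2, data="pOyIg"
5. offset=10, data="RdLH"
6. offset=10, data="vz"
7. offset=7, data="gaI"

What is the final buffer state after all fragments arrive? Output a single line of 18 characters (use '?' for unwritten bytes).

Answer: OgpOyIggaIvzLHVVwm

Derivation:
Fragment 1: offset=12 data="eyVV" -> buffer=????????????eyVV??
Fragment 2: offset=16 data="wm" -> buffer=????????????eyVVwm
Fragment 3: offset=0 data="Og" -> buffer=Og??????????eyVVwm
Fragment 4: offset=2 data="pOyIg" -> buffer=OgpOyIg?????eyVVwm
Fragment 5: offset=10 data="RdLH" -> buffer=OgpOyIg???RdLHVVwm
Fragment 6: offset=10 data="vz" -> buffer=OgpOyIg???vzLHVVwm
Fragment 7: offset=7 data="gaI" -> buffer=OgpOyIggaIvzLHVVwm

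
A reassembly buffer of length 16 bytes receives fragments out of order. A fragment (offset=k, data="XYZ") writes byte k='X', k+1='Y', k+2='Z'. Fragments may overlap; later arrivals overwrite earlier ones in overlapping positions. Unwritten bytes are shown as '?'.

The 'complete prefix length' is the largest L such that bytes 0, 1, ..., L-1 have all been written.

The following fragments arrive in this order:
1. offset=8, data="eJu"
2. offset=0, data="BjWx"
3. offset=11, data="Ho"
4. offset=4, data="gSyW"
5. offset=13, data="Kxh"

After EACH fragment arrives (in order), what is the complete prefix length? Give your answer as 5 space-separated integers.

Fragment 1: offset=8 data="eJu" -> buffer=????????eJu????? -> prefix_len=0
Fragment 2: offset=0 data="BjWx" -> buffer=BjWx????eJu????? -> prefix_len=4
Fragment 3: offset=11 data="Ho" -> buffer=BjWx????eJuHo??? -> prefix_len=4
Fragment 4: offset=4 data="gSyW" -> buffer=BjWxgSyWeJuHo??? -> prefix_len=13
Fragment 5: offset=13 data="Kxh" -> buffer=BjWxgSyWeJuHoKxh -> prefix_len=16

Answer: 0 4 4 13 16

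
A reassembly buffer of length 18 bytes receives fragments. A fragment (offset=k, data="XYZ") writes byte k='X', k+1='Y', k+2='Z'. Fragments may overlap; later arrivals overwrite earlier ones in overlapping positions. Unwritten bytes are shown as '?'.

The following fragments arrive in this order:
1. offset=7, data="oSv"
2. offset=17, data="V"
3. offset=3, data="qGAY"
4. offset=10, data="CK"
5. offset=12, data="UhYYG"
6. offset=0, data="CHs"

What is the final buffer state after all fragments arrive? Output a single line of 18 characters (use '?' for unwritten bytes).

Fragment 1: offset=7 data="oSv" -> buffer=???????oSv????????
Fragment 2: offset=17 data="V" -> buffer=???????oSv???????V
Fragment 3: offset=3 data="qGAY" -> buffer=???qGAYoSv???????V
Fragment 4: offset=10 data="CK" -> buffer=???qGAYoSvCK?????V
Fragment 5: offset=12 data="UhYYG" -> buffer=???qGAYoSvCKUhYYGV
Fragment 6: offset=0 data="CHs" -> buffer=CHsqGAYoSvCKUhYYGV

Answer: CHsqGAYoSvCKUhYYGV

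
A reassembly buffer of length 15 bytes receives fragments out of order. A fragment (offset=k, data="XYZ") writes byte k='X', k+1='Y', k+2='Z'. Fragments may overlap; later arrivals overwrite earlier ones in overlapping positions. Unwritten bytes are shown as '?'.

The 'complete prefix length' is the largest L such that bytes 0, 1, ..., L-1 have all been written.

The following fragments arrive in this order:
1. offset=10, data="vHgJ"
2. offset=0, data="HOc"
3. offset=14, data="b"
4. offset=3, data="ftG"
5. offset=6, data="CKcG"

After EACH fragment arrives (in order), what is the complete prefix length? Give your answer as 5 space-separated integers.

Fragment 1: offset=10 data="vHgJ" -> buffer=??????????vHgJ? -> prefix_len=0
Fragment 2: offset=0 data="HOc" -> buffer=HOc???????vHgJ? -> prefix_len=3
Fragment 3: offset=14 data="b" -> buffer=HOc???????vHgJb -> prefix_len=3
Fragment 4: offset=3 data="ftG" -> buffer=HOcftG????vHgJb -> prefix_len=6
Fragment 5: offset=6 data="CKcG" -> buffer=HOcftGCKcGvHgJb -> prefix_len=15

Answer: 0 3 3 6 15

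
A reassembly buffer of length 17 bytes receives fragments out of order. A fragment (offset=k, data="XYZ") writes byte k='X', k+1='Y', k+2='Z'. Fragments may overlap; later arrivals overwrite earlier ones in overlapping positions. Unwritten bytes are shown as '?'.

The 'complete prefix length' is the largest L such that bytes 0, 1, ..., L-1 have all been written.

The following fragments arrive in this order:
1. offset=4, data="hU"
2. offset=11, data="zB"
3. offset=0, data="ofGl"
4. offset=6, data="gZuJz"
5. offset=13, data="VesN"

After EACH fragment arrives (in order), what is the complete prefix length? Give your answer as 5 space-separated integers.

Answer: 0 0 6 13 17

Derivation:
Fragment 1: offset=4 data="hU" -> buffer=????hU??????????? -> prefix_len=0
Fragment 2: offset=11 data="zB" -> buffer=????hU?????zB???? -> prefix_len=0
Fragment 3: offset=0 data="ofGl" -> buffer=ofGlhU?????zB???? -> prefix_len=6
Fragment 4: offset=6 data="gZuJz" -> buffer=ofGlhUgZuJzzB???? -> prefix_len=13
Fragment 5: offset=13 data="VesN" -> buffer=ofGlhUgZuJzzBVesN -> prefix_len=17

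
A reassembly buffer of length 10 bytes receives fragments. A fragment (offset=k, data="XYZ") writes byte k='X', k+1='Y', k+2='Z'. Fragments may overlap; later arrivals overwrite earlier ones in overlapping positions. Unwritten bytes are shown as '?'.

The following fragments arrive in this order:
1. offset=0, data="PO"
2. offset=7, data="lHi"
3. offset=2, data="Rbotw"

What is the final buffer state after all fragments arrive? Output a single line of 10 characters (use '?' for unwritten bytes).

Answer: PORbotwlHi

Derivation:
Fragment 1: offset=0 data="PO" -> buffer=PO????????
Fragment 2: offset=7 data="lHi" -> buffer=PO?????lHi
Fragment 3: offset=2 data="Rbotw" -> buffer=PORbotwlHi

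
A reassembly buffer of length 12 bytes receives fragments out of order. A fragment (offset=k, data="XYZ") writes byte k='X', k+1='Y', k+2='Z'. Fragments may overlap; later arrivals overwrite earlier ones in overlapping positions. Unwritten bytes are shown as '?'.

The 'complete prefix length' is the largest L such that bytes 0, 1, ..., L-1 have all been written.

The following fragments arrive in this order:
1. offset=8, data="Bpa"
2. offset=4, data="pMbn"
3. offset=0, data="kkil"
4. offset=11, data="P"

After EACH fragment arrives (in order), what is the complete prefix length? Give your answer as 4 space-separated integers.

Fragment 1: offset=8 data="Bpa" -> buffer=????????Bpa? -> prefix_len=0
Fragment 2: offset=4 data="pMbn" -> buffer=????pMbnBpa? -> prefix_len=0
Fragment 3: offset=0 data="kkil" -> buffer=kkilpMbnBpa? -> prefix_len=11
Fragment 4: offset=11 data="P" -> buffer=kkilpMbnBpaP -> prefix_len=12

Answer: 0 0 11 12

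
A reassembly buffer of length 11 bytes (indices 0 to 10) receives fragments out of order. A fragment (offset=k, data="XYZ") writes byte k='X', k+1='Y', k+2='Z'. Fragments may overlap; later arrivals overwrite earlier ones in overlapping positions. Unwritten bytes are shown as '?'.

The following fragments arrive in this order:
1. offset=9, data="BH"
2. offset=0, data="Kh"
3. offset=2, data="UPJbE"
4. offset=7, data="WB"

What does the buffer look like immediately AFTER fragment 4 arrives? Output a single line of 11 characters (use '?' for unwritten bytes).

Fragment 1: offset=9 data="BH" -> buffer=?????????BH
Fragment 2: offset=0 data="Kh" -> buffer=Kh???????BH
Fragment 3: offset=2 data="UPJbE" -> buffer=KhUPJbE??BH
Fragment 4: offset=7 data="WB" -> buffer=KhUPJbEWBBH

Answer: KhUPJbEWBBH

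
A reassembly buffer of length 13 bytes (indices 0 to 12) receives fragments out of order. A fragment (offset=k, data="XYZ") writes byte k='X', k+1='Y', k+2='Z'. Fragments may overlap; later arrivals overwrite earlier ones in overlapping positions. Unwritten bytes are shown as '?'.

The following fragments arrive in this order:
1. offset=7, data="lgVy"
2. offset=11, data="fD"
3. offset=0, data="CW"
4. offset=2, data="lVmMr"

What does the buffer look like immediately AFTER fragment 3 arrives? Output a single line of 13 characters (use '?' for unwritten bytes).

Fragment 1: offset=7 data="lgVy" -> buffer=???????lgVy??
Fragment 2: offset=11 data="fD" -> buffer=???????lgVyfD
Fragment 3: offset=0 data="CW" -> buffer=CW?????lgVyfD

Answer: CW?????lgVyfD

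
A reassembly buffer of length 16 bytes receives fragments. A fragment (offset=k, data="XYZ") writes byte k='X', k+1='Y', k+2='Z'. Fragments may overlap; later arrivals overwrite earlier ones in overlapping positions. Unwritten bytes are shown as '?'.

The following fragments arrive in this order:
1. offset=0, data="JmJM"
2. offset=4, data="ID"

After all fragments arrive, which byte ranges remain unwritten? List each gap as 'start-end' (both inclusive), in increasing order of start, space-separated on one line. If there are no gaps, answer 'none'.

Fragment 1: offset=0 len=4
Fragment 2: offset=4 len=2
Gaps: 6-15

Answer: 6-15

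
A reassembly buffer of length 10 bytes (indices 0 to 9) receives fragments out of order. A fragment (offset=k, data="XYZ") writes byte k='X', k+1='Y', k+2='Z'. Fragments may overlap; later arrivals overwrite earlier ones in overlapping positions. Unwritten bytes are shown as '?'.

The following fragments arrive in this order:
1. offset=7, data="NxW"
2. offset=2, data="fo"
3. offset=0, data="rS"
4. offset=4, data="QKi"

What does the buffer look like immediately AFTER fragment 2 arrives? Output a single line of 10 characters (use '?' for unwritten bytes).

Fragment 1: offset=7 data="NxW" -> buffer=???????NxW
Fragment 2: offset=2 data="fo" -> buffer=??fo???NxW

Answer: ??fo???NxW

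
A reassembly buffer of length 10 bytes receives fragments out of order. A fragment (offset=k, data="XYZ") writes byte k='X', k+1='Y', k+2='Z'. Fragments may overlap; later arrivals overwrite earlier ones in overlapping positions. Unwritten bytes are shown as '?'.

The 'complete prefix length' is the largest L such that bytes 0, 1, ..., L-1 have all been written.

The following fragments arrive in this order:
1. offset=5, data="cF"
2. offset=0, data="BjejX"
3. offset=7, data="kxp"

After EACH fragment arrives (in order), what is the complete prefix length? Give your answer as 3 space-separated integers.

Fragment 1: offset=5 data="cF" -> buffer=?????cF??? -> prefix_len=0
Fragment 2: offset=0 data="BjejX" -> buffer=BjejXcF??? -> prefix_len=7
Fragment 3: offset=7 data="kxp" -> buffer=BjejXcFkxp -> prefix_len=10

Answer: 0 7 10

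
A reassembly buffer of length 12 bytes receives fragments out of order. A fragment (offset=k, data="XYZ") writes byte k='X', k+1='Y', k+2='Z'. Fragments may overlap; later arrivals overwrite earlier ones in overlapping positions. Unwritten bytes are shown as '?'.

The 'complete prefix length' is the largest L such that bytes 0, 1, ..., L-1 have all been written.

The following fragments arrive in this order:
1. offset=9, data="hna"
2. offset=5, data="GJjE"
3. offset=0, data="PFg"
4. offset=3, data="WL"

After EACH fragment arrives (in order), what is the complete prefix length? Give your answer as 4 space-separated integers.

Answer: 0 0 3 12

Derivation:
Fragment 1: offset=9 data="hna" -> buffer=?????????hna -> prefix_len=0
Fragment 2: offset=5 data="GJjE" -> buffer=?????GJjEhna -> prefix_len=0
Fragment 3: offset=0 data="PFg" -> buffer=PFg??GJjEhna -> prefix_len=3
Fragment 4: offset=3 data="WL" -> buffer=PFgWLGJjEhna -> prefix_len=12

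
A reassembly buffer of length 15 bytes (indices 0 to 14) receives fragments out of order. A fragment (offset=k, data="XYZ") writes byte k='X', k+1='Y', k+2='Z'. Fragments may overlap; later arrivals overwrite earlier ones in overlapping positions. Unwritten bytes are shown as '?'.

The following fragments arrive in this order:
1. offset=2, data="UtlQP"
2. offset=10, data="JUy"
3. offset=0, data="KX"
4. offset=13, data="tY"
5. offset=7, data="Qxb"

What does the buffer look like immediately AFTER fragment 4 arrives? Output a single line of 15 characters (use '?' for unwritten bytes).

Fragment 1: offset=2 data="UtlQP" -> buffer=??UtlQP????????
Fragment 2: offset=10 data="JUy" -> buffer=??UtlQP???JUy??
Fragment 3: offset=0 data="KX" -> buffer=KXUtlQP???JUy??
Fragment 4: offset=13 data="tY" -> buffer=KXUtlQP???JUytY

Answer: KXUtlQP???JUytY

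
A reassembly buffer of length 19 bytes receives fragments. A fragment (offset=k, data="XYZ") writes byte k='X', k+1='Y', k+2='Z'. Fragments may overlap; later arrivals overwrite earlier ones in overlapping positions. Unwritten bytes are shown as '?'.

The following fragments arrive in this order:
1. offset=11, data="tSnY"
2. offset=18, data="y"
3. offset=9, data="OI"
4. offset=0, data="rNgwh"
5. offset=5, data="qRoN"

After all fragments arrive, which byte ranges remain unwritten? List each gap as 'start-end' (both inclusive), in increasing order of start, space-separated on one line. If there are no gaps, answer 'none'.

Fragment 1: offset=11 len=4
Fragment 2: offset=18 len=1
Fragment 3: offset=9 len=2
Fragment 4: offset=0 len=5
Fragment 5: offset=5 len=4
Gaps: 15-17

Answer: 15-17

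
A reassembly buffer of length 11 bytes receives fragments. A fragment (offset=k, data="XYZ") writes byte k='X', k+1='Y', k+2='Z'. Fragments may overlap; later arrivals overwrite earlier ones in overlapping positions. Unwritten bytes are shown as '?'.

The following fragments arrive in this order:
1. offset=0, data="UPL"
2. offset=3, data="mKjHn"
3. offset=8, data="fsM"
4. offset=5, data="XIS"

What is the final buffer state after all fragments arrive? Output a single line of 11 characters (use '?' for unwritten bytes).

Fragment 1: offset=0 data="UPL" -> buffer=UPL????????
Fragment 2: offset=3 data="mKjHn" -> buffer=UPLmKjHn???
Fragment 3: offset=8 data="fsM" -> buffer=UPLmKjHnfsM
Fragment 4: offset=5 data="XIS" -> buffer=UPLmKXISfsM

Answer: UPLmKXISfsM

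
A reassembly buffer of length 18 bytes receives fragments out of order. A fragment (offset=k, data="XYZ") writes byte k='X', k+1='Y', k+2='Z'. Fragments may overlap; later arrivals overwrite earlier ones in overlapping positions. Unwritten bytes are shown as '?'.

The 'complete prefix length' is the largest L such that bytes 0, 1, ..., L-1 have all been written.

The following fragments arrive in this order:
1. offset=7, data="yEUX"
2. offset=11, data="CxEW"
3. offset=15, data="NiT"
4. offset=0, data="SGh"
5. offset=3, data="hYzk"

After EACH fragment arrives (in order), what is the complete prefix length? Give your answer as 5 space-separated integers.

Answer: 0 0 0 3 18

Derivation:
Fragment 1: offset=7 data="yEUX" -> buffer=???????yEUX??????? -> prefix_len=0
Fragment 2: offset=11 data="CxEW" -> buffer=???????yEUXCxEW??? -> prefix_len=0
Fragment 3: offset=15 data="NiT" -> buffer=???????yEUXCxEWNiT -> prefix_len=0
Fragment 4: offset=0 data="SGh" -> buffer=SGh????yEUXCxEWNiT -> prefix_len=3
Fragment 5: offset=3 data="hYzk" -> buffer=SGhhYzkyEUXCxEWNiT -> prefix_len=18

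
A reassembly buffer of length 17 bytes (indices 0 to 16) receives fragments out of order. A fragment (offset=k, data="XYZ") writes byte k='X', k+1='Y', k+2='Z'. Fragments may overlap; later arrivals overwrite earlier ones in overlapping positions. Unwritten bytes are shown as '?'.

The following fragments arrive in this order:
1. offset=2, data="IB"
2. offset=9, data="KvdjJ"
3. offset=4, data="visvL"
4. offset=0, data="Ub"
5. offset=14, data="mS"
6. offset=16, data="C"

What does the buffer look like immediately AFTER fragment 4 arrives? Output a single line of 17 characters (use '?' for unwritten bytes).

Fragment 1: offset=2 data="IB" -> buffer=??IB?????????????
Fragment 2: offset=9 data="KvdjJ" -> buffer=??IB?????KvdjJ???
Fragment 3: offset=4 data="visvL" -> buffer=??IBvisvLKvdjJ???
Fragment 4: offset=0 data="Ub" -> buffer=UbIBvisvLKvdjJ???

Answer: UbIBvisvLKvdjJ???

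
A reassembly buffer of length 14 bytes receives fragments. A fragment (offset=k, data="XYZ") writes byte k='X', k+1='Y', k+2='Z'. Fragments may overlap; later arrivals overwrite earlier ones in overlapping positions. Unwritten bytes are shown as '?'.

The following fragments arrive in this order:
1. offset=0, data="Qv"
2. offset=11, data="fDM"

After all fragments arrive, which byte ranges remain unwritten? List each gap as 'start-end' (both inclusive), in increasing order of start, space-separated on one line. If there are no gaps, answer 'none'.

Fragment 1: offset=0 len=2
Fragment 2: offset=11 len=3
Gaps: 2-10

Answer: 2-10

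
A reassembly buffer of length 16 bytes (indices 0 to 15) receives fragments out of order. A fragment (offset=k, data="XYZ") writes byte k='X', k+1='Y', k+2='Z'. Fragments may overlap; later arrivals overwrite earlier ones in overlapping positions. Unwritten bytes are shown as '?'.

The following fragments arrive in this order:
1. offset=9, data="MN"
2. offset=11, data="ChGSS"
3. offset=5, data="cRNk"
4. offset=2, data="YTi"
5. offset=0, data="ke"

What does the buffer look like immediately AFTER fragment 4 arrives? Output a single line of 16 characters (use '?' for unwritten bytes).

Fragment 1: offset=9 data="MN" -> buffer=?????????MN?????
Fragment 2: offset=11 data="ChGSS" -> buffer=?????????MNChGSS
Fragment 3: offset=5 data="cRNk" -> buffer=?????cRNkMNChGSS
Fragment 4: offset=2 data="YTi" -> buffer=??YTicRNkMNChGSS

Answer: ??YTicRNkMNChGSS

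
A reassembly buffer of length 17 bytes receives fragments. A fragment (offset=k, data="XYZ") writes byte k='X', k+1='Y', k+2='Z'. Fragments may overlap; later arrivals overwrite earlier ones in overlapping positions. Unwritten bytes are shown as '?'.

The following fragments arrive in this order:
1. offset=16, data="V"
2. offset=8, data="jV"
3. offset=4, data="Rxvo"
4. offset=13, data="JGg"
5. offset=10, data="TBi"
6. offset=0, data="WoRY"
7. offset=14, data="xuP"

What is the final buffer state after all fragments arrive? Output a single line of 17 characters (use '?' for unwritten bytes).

Fragment 1: offset=16 data="V" -> buffer=????????????????V
Fragment 2: offset=8 data="jV" -> buffer=????????jV??????V
Fragment 3: offset=4 data="Rxvo" -> buffer=????RxvojV??????V
Fragment 4: offset=13 data="JGg" -> buffer=????RxvojV???JGgV
Fragment 5: offset=10 data="TBi" -> buffer=????RxvojVTBiJGgV
Fragment 6: offset=0 data="WoRY" -> buffer=WoRYRxvojVTBiJGgV
Fragment 7: offset=14 data="xuP" -> buffer=WoRYRxvojVTBiJxuP

Answer: WoRYRxvojVTBiJxuP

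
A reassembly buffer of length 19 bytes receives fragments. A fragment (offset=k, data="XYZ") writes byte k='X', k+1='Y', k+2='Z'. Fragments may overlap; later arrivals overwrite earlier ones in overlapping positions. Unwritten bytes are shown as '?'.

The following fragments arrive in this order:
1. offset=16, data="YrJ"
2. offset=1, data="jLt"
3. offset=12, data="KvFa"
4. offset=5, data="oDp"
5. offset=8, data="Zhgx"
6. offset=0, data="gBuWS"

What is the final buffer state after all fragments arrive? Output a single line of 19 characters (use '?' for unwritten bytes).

Answer: gBuWSoDpZhgxKvFaYrJ

Derivation:
Fragment 1: offset=16 data="YrJ" -> buffer=????????????????YrJ
Fragment 2: offset=1 data="jLt" -> buffer=?jLt????????????YrJ
Fragment 3: offset=12 data="KvFa" -> buffer=?jLt????????KvFaYrJ
Fragment 4: offset=5 data="oDp" -> buffer=?jLt?oDp????KvFaYrJ
Fragment 5: offset=8 data="Zhgx" -> buffer=?jLt?oDpZhgxKvFaYrJ
Fragment 6: offset=0 data="gBuWS" -> buffer=gBuWSoDpZhgxKvFaYrJ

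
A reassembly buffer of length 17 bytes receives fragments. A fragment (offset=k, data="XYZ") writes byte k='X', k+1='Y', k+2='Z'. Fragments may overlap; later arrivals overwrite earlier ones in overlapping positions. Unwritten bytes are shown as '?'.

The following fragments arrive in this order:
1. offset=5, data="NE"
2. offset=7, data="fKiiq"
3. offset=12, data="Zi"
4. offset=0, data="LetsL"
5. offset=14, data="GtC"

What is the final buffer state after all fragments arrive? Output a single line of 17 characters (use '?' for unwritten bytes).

Fragment 1: offset=5 data="NE" -> buffer=?????NE??????????
Fragment 2: offset=7 data="fKiiq" -> buffer=?????NEfKiiq?????
Fragment 3: offset=12 data="Zi" -> buffer=?????NEfKiiqZi???
Fragment 4: offset=0 data="LetsL" -> buffer=LetsLNEfKiiqZi???
Fragment 5: offset=14 data="GtC" -> buffer=LetsLNEfKiiqZiGtC

Answer: LetsLNEfKiiqZiGtC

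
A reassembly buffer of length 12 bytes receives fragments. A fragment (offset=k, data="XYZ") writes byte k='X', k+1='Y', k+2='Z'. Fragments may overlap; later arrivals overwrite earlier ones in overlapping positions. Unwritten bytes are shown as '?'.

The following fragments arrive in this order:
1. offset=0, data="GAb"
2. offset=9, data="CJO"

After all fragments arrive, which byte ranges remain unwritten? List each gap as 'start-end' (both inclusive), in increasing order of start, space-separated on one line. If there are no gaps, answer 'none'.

Answer: 3-8

Derivation:
Fragment 1: offset=0 len=3
Fragment 2: offset=9 len=3
Gaps: 3-8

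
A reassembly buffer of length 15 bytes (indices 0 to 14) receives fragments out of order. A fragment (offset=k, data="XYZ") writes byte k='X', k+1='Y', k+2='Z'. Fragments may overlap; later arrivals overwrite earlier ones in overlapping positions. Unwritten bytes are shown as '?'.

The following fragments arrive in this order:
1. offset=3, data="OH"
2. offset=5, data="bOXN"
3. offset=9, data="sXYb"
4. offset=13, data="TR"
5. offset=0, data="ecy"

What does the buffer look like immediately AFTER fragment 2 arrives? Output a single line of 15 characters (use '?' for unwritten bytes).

Answer: ???OHbOXN??????

Derivation:
Fragment 1: offset=3 data="OH" -> buffer=???OH??????????
Fragment 2: offset=5 data="bOXN" -> buffer=???OHbOXN??????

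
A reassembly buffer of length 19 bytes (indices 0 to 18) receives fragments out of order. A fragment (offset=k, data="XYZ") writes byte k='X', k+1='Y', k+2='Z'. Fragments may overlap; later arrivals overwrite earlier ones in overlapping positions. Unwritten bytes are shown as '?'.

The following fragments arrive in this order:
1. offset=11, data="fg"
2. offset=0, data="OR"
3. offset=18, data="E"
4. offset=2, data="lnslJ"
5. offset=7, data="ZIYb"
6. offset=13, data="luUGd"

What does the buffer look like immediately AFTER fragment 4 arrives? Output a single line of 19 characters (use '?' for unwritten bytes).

Answer: ORlnslJ????fg?????E

Derivation:
Fragment 1: offset=11 data="fg" -> buffer=???????????fg??????
Fragment 2: offset=0 data="OR" -> buffer=OR?????????fg??????
Fragment 3: offset=18 data="E" -> buffer=OR?????????fg?????E
Fragment 4: offset=2 data="lnslJ" -> buffer=ORlnslJ????fg?????E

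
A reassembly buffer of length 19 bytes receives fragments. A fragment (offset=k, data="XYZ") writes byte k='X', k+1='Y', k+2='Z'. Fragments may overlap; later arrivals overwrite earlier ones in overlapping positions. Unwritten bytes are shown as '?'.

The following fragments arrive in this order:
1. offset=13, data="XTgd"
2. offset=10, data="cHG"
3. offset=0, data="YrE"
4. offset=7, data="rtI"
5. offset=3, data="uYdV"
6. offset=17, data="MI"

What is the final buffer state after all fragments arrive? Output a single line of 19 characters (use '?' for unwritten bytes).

Fragment 1: offset=13 data="XTgd" -> buffer=?????????????XTgd??
Fragment 2: offset=10 data="cHG" -> buffer=??????????cHGXTgd??
Fragment 3: offset=0 data="YrE" -> buffer=YrE???????cHGXTgd??
Fragment 4: offset=7 data="rtI" -> buffer=YrE????rtIcHGXTgd??
Fragment 5: offset=3 data="uYdV" -> buffer=YrEuYdVrtIcHGXTgd??
Fragment 6: offset=17 data="MI" -> buffer=YrEuYdVrtIcHGXTgdMI

Answer: YrEuYdVrtIcHGXTgdMI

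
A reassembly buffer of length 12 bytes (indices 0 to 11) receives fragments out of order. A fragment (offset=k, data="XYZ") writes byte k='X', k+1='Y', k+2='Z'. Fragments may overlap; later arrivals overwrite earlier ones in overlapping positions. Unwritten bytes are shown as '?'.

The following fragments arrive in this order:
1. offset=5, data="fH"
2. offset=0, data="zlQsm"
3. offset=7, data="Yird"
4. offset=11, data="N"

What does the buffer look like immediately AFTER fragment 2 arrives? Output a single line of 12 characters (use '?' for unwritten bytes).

Fragment 1: offset=5 data="fH" -> buffer=?????fH?????
Fragment 2: offset=0 data="zlQsm" -> buffer=zlQsmfH?????

Answer: zlQsmfH?????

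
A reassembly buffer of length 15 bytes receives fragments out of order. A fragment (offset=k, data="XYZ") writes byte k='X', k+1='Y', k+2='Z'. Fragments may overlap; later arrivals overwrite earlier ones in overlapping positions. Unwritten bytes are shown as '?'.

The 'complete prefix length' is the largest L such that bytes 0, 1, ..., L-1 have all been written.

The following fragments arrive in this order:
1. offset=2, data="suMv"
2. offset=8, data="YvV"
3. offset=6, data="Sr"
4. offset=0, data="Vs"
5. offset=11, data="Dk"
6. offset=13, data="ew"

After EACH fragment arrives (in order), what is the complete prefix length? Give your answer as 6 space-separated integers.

Fragment 1: offset=2 data="suMv" -> buffer=??suMv????????? -> prefix_len=0
Fragment 2: offset=8 data="YvV" -> buffer=??suMv??YvV???? -> prefix_len=0
Fragment 3: offset=6 data="Sr" -> buffer=??suMvSrYvV???? -> prefix_len=0
Fragment 4: offset=0 data="Vs" -> buffer=VssuMvSrYvV???? -> prefix_len=11
Fragment 5: offset=11 data="Dk" -> buffer=VssuMvSrYvVDk?? -> prefix_len=13
Fragment 6: offset=13 data="ew" -> buffer=VssuMvSrYvVDkew -> prefix_len=15

Answer: 0 0 0 11 13 15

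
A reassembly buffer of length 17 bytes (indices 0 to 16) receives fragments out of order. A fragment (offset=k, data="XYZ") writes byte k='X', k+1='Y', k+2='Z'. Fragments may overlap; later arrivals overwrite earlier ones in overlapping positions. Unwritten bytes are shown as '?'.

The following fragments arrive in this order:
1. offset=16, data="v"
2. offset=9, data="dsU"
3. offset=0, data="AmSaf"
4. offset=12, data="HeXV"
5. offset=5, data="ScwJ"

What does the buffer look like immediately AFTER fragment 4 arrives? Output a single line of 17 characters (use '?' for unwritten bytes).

Answer: AmSaf????dsUHeXVv

Derivation:
Fragment 1: offset=16 data="v" -> buffer=????????????????v
Fragment 2: offset=9 data="dsU" -> buffer=?????????dsU????v
Fragment 3: offset=0 data="AmSaf" -> buffer=AmSaf????dsU????v
Fragment 4: offset=12 data="HeXV" -> buffer=AmSaf????dsUHeXVv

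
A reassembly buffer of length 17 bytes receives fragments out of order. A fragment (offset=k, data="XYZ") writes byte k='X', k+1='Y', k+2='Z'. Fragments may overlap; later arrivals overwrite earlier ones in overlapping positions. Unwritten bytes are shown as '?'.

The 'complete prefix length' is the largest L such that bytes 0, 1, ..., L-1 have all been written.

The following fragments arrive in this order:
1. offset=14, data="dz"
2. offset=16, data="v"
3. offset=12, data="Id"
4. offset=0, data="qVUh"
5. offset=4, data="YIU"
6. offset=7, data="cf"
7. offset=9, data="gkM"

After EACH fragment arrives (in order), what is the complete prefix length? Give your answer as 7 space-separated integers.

Fragment 1: offset=14 data="dz" -> buffer=??????????????dz? -> prefix_len=0
Fragment 2: offset=16 data="v" -> buffer=??????????????dzv -> prefix_len=0
Fragment 3: offset=12 data="Id" -> buffer=????????????Iddzv -> prefix_len=0
Fragment 4: offset=0 data="qVUh" -> buffer=qVUh????????Iddzv -> prefix_len=4
Fragment 5: offset=4 data="YIU" -> buffer=qVUhYIU?????Iddzv -> prefix_len=7
Fragment 6: offset=7 data="cf" -> buffer=qVUhYIUcf???Iddzv -> prefix_len=9
Fragment 7: offset=9 data="gkM" -> buffer=qVUhYIUcfgkMIddzv -> prefix_len=17

Answer: 0 0 0 4 7 9 17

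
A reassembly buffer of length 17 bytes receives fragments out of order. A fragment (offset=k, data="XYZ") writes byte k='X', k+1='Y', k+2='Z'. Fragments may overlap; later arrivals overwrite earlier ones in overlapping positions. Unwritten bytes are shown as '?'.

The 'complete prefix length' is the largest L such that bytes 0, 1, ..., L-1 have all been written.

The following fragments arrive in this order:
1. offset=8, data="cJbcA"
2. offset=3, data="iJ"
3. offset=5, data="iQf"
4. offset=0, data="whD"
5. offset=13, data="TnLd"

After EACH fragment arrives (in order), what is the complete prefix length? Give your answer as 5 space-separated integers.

Fragment 1: offset=8 data="cJbcA" -> buffer=????????cJbcA???? -> prefix_len=0
Fragment 2: offset=3 data="iJ" -> buffer=???iJ???cJbcA???? -> prefix_len=0
Fragment 3: offset=5 data="iQf" -> buffer=???iJiQfcJbcA???? -> prefix_len=0
Fragment 4: offset=0 data="whD" -> buffer=whDiJiQfcJbcA???? -> prefix_len=13
Fragment 5: offset=13 data="TnLd" -> buffer=whDiJiQfcJbcATnLd -> prefix_len=17

Answer: 0 0 0 13 17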